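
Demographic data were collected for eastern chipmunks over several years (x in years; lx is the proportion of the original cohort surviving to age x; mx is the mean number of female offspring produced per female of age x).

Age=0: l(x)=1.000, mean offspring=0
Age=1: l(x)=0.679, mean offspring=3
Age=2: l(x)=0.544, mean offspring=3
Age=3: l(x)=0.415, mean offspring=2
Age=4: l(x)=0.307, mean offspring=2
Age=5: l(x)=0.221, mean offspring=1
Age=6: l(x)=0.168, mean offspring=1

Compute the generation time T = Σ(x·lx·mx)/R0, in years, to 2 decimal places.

2.25

lx·mx: 0, 2.037, 1.632, 0.83, 0.614, 0.221, 0.168 → R0 = 5.502
x·lx·mx: 0, 2.037, 3.264, 2.49, 2.456, 1.105, 1.008 → Σ = 12.36
T = 12.36 / 5.502 = 2.246456… → 2.25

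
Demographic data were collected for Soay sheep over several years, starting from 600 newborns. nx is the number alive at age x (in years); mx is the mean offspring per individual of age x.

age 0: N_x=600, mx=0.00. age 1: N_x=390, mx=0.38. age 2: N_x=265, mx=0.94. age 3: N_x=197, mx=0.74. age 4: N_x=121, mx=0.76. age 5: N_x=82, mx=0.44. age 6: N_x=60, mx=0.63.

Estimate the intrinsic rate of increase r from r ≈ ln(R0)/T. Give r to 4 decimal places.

lx = nx/n0 = nx/600: 1, 0.65, 0.44167…, 0.32833…, 0.20167…, 0.13667…, 0.1
R0 = Σ lx·mx = 0 + 0.247 + 0.41517… + 0.24297… + 0.15327… + 0.06013… + 0.063 = 1.181533…
Σ x·lx·mx = 3.097967…; T = 3.097967…/1.181533… = 2.62199…
r ≈ ln(R0)/T = ln(1.181533…)/2.62199… = 0.063621… → 0.0636

0.0636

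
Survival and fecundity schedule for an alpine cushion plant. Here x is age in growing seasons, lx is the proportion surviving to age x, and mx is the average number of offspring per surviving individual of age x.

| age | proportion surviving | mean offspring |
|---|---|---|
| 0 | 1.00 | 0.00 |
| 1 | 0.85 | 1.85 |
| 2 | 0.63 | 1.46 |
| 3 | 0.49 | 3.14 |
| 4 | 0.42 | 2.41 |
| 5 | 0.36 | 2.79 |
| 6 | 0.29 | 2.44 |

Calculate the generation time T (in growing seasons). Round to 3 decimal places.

3.160

lx·mx: 0, 1.5725, 0.9198, 1.5386, 1.0122, 1.0044, 0.7076 → R0 = 6.7551
x·lx·mx: 0, 1.5725, 1.8396, 4.6158, 4.0488, 5.022, 4.2456 → Σ = 21.3443
T = 21.3443 / 6.7551 = 3.159731… → 3.160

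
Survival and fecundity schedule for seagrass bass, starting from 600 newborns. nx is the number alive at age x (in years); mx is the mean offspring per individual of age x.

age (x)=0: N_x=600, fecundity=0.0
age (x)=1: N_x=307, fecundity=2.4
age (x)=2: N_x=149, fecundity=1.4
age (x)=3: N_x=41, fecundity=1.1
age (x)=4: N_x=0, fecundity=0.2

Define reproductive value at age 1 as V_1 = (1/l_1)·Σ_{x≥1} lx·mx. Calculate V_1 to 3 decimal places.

3.226

lx = nx/n0 = nx/600: 1, 0.51167…, 0.24833…, 0.06833…, 0
lx·mx for x ≥ 1: 1.228…, 0.347667…, 0.075167…, 0 → sum = 1.650833…
V_1 = 1.650833… / l_1 = 1.650833… / 0.511667… = 3.226384… → 3.226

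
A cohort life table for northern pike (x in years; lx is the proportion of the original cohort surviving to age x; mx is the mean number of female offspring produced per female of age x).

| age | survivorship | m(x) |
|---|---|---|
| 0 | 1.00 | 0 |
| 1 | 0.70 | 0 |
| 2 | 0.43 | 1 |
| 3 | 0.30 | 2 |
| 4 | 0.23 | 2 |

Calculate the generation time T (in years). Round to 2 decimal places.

lx·mx: 0, 0, 0.43, 0.6, 0.46 → R0 = 1.49
x·lx·mx: 0, 0, 0.86, 1.8, 1.84 → Σ = 4.5
T = 4.5 / 1.49 = 3.020134… → 3.02

3.02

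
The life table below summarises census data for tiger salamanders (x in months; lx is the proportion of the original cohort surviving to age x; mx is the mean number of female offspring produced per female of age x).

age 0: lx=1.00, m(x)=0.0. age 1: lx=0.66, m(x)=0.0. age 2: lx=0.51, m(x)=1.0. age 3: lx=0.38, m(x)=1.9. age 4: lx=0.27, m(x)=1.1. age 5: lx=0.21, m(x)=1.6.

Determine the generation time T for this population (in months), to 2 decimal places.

lx·mx: 0, 0, 0.51, 0.722, 0.297, 0.336 → R0 = 1.865
x·lx·mx: 0, 0, 1.02, 2.166, 1.188, 1.68 → Σ = 6.054
T = 6.054 / 1.865 = 3.246113… → 3.25

3.25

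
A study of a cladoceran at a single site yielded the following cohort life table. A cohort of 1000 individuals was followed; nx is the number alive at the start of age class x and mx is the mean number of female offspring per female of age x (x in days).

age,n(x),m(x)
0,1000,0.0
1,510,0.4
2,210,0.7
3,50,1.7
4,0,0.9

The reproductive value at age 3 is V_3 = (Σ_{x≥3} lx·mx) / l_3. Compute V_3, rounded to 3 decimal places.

1.700

lx = nx/n0 = nx/1000: 1, 0.51, 0.21, 0.05, 0
lx·mx for x ≥ 3: 0.085, 0 → sum = 0.085
V_3 = 0.085 / l_3 = 0.085 / 0.05 = 1.7 → 1.700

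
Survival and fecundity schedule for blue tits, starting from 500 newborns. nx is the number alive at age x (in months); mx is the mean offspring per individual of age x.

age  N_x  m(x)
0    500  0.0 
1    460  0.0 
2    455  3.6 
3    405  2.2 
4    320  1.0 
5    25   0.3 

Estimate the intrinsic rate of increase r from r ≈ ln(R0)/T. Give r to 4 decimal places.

0.6851

lx = nx/n0 = nx/500: 1, 0.92, 0.91, 0.81, 0.64, 0.05
R0 = Σ lx·mx = 0 + 0 + 3.276 + 1.782 + 0.64 + 0.015 = 5.713
Σ x·lx·mx = 14.533; T = 14.533/5.713 = 2.54385…
r ≈ ln(R0)/T = ln(5.713)/2.54385… = 0.685082… → 0.6851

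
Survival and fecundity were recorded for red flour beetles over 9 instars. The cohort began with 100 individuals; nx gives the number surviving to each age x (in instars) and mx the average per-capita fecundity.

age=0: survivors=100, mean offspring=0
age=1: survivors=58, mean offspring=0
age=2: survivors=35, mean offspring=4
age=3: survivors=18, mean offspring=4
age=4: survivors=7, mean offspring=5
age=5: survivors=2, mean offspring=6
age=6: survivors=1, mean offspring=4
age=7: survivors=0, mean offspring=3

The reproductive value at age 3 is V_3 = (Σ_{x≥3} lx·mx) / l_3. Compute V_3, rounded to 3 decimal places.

6.833

lx = nx/n0 = nx/100: 1, 0.58, 0.35, 0.18, 0.07, 0.02, 0.01, 0
lx·mx for x ≥ 3: 0.72, 0.35, 0.12, 0.04, 0 → sum = 1.23
V_3 = 1.23 / l_3 = 1.23 / 0.18 = 6.833333… → 6.833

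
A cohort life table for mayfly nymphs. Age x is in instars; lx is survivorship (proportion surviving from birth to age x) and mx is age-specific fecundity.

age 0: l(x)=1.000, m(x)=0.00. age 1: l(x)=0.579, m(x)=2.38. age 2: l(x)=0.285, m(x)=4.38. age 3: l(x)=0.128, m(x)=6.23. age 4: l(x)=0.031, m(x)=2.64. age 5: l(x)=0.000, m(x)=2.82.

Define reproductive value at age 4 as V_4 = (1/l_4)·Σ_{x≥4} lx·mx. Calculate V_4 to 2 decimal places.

2.64

lx·mx for x ≥ 4: 0.08184, 0 → sum = 0.08184
V_4 = 0.08184 / l_4 = 0.08184 / 0.031 = 2.64 → 2.64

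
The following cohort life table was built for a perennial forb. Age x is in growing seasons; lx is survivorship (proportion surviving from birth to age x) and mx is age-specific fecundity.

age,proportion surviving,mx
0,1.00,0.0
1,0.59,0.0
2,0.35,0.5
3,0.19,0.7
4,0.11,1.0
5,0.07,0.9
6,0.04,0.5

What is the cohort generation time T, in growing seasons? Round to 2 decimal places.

3.24

lx·mx: 0, 0, 0.175, 0.133, 0.11, 0.063, 0.02 → R0 = 0.501
x·lx·mx: 0, 0, 0.35, 0.399, 0.44, 0.315, 0.12 → Σ = 1.624
T = 1.624 / 0.501 = 3.241517… → 3.24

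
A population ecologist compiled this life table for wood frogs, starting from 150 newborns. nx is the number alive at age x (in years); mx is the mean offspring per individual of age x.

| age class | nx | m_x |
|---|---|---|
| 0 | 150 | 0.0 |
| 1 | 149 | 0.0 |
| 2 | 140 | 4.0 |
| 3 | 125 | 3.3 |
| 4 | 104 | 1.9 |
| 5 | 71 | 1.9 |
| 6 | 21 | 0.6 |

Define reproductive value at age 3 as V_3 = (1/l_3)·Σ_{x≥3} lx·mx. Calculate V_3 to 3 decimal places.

6.061

lx = nx/n0 = nx/150: 1, 0.99333…, 0.93333…, 0.83333…, 0.69333…, 0.47333…, 0.14
lx·mx for x ≥ 3: 2.75…, 1.317333…, 0.899333…, 0.084 → sum = 5.050667…
V_3 = 5.050667… / l_3 = 5.050667… / 0.833333… = 6.0608… → 6.061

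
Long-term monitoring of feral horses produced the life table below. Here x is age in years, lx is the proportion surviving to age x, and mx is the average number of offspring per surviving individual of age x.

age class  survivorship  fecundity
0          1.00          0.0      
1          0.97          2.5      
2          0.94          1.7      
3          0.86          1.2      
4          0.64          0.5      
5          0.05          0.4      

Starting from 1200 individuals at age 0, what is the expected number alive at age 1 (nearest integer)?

1164

Expected survivors = N0 · l_1 = 1200 × 0.97 = 1164 → 1164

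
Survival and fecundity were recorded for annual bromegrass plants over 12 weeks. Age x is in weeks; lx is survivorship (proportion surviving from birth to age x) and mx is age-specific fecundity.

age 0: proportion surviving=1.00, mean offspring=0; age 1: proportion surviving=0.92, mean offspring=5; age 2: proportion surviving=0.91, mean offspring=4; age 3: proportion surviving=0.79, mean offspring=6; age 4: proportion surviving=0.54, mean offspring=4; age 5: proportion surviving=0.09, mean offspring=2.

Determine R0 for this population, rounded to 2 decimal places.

lx·mx by age: 0, 4.6, 3.64, 4.74, 2.16, 0.18
R0 = Σ lx·mx = 15.32 → 15.32

15.32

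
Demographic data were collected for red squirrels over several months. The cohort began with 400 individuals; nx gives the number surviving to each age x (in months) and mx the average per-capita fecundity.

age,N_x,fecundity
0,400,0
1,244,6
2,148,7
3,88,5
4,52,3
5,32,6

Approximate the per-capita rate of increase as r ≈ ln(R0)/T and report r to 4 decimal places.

1.0755

lx = nx/n0 = nx/400: 1, 0.61, 0.37, 0.22, 0.13, 0.08
R0 = Σ lx·mx = 0 + 3.66 + 2.59 + 1.1 + 0.39 + 0.48 = 8.22
Σ x·lx·mx = 16.1; T = 16.1/8.22 = 1.95864…
r ≈ ln(R0)/T = ln(8.22)/1.95864… = 1.075528… → 1.0755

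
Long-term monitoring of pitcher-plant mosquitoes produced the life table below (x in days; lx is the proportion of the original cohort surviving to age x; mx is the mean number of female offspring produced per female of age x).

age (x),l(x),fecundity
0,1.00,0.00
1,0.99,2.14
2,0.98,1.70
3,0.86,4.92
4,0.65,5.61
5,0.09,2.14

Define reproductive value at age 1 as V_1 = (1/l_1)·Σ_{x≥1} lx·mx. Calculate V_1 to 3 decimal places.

lx·mx for x ≥ 1: 2.1186, 1.666, 4.2312, 3.6465, 0.1926 → sum = 11.8549
V_1 = 11.8549 / l_1 = 11.8549 / 0.99 = 11.974646… → 11.975

11.975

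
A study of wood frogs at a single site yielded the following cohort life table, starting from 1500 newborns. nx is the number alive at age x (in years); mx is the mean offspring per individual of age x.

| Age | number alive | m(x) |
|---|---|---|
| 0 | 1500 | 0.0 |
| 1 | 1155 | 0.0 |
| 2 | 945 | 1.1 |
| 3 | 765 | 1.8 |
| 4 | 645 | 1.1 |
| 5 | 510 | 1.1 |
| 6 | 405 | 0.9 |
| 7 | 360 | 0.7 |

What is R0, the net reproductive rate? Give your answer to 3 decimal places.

2.869

lx = nx/n0 = nx/1500: 1, 0.77, 0.63, 0.51, 0.43, 0.34, 0.27, 0.24
lx·mx by age: 0, 0, 0.693, 0.918, 0.473, 0.374, 0.243, 0.168
R0 = Σ lx·mx = 2.869 → 2.869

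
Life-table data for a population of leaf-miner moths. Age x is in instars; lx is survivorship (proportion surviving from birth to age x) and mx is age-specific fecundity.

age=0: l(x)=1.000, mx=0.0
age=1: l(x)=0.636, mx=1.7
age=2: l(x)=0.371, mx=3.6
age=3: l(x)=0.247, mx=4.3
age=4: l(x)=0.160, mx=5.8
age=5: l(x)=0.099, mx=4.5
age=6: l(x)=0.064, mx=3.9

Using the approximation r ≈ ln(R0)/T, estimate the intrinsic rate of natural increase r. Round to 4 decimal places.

R0 = Σ lx·mx = 0 + 1.0812 + 1.3356 + 1.0621 + 0.928 + 0.4455 + 0.2496 = 5.102
Σ x·lx·mx = 14.3758; T = 14.3758/5.102 = 2.81768…
r ≈ ln(R0)/T = ln(5.102)/2.81768… = 0.57836… → 0.5784

0.5784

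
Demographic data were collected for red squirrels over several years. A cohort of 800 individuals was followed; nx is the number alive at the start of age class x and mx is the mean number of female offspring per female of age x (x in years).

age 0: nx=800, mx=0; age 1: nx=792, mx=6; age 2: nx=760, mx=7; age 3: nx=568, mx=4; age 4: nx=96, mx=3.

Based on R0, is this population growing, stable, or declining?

lx = nx/n0 = nx/800: 1, 0.99, 0.95, 0.71, 0.12
R0 = Σ lx·mx = 0 + 5.94 + 6.65 + 2.84 + 0.36 = 15.79
R0 > 1, so the population is growing.

growing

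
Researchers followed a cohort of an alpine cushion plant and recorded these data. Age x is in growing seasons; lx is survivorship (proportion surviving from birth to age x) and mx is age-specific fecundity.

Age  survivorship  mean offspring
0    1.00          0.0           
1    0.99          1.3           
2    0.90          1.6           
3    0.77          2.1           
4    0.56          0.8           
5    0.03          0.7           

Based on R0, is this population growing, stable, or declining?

R0 = Σ lx·mx = 0 + 1.287 + 1.44 + 1.617 + 0.448 + 0.021 = 4.813
R0 > 1, so the population is growing.

growing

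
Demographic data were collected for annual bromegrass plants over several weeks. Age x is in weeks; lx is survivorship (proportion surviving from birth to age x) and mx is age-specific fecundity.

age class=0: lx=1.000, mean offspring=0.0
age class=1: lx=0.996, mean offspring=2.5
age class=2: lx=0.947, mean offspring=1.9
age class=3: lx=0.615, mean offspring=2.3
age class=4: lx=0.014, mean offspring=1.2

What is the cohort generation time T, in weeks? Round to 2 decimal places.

lx·mx: 0, 2.49, 1.7993, 1.4145, 0.0168 → R0 = 5.7206
x·lx·mx: 0, 2.49, 3.5986, 4.2435, 0.0672 → Σ = 10.3993
T = 10.3993 / 5.7206 = 1.817869… → 1.82

1.82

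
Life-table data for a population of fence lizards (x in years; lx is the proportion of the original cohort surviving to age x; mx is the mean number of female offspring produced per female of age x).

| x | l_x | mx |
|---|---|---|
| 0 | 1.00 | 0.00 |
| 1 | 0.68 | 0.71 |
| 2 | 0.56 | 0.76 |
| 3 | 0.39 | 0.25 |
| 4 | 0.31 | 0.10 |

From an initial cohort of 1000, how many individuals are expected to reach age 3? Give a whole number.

Expected survivors = N0 · l_3 = 1000 × 0.39 = 390 → 390

390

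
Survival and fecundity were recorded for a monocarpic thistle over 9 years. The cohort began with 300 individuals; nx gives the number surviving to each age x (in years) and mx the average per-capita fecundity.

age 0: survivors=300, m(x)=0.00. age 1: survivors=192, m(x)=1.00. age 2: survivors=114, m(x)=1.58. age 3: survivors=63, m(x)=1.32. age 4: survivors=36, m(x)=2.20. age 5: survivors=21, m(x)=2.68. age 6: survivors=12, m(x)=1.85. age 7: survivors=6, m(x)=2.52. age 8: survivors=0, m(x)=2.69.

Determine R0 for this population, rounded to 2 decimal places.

2.09

lx = nx/n0 = nx/300: 1, 0.64, 0.38, 0.21, 0.12, 0.07, 0.04, 0.02, 0
lx·mx by age: 0, 0.64, 0.6004, 0.2772, 0.264, 0.1876, 0.074, 0.0504, 0
R0 = Σ lx·mx = 2.0936 → 2.09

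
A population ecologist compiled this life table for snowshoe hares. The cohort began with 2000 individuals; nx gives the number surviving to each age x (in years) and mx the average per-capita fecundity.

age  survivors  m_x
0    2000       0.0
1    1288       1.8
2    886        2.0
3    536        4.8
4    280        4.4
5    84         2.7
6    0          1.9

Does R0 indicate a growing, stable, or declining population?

growing

lx = nx/n0 = nx/2000: 1, 0.644, 0.443, 0.268, 0.14, 0.042, 0
R0 = Σ lx·mx = 0 + 1.1592 + 0.886 + 1.2864 + 0.616 + 0.1134 + 0 = 4.061
R0 > 1, so the population is growing.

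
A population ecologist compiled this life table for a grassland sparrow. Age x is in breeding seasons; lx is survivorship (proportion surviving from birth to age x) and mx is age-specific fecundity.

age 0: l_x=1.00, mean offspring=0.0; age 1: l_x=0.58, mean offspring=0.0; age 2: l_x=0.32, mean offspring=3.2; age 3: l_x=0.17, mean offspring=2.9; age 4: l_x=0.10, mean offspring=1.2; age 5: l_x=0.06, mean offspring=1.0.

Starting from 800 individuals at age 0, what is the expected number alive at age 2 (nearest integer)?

256

Expected survivors = N0 · l_2 = 800 × 0.32 = 256 → 256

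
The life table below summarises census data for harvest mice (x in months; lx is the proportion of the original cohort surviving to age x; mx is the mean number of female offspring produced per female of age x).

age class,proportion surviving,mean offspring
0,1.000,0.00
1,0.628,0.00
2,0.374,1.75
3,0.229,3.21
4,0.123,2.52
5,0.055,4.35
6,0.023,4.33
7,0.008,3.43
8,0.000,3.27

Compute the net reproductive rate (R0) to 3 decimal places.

2.066

lx·mx by age: 0, 0, 0.6545, 0.73509, 0.30996, 0.23925, 0.09959, 0.02744, 0
R0 = Σ lx·mx = 2.06583 → 2.066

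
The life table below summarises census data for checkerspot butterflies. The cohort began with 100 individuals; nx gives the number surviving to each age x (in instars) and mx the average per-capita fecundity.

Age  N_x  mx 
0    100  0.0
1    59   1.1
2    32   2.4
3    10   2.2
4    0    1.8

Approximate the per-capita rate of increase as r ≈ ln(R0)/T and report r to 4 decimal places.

lx = nx/n0 = nx/100: 1, 0.59, 0.32, 0.1, 0
R0 = Σ lx·mx = 0 + 0.649 + 0.768 + 0.22 + 0 = 1.637
Σ x·lx·mx = 2.845; T = 2.845/1.637 = 1.73794…
r ≈ ln(R0)/T = ln(1.637)/1.73794… = 0.283592… → 0.2836

0.2836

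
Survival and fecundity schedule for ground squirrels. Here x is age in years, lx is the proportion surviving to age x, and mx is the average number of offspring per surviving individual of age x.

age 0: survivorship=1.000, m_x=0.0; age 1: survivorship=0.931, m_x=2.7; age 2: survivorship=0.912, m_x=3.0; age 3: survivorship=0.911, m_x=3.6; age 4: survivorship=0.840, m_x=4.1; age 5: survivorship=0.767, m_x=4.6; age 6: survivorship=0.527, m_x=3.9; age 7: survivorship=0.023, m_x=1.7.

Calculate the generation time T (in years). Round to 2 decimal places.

lx·mx: 0, 2.5137, 2.736, 3.2796, 3.444, 3.5282, 2.0553, 0.0391 → R0 = 17.5959
x·lx·mx: 0, 2.5137, 5.472, 9.8388, 13.776, 17.641, 12.3318, 0.2737 → Σ = 61.847
T = 61.847 / 17.5959 = 3.514853… → 3.51

3.51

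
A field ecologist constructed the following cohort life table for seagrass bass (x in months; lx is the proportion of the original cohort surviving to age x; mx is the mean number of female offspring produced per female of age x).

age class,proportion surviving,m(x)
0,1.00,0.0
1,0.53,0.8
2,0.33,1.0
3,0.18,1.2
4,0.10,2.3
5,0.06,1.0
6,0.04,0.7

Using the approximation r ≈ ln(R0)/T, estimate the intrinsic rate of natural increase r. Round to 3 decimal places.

0.104

R0 = Σ lx·mx = 0 + 0.424 + 0.33 + 0.216 + 0.23 + 0.06 + 0.028 = 1.288
Σ x·lx·mx = 3.12; T = 3.12/1.288 = 2.42236…
r ≈ ln(R0)/T = ln(1.288)/2.42236… = 0.10448… → 0.104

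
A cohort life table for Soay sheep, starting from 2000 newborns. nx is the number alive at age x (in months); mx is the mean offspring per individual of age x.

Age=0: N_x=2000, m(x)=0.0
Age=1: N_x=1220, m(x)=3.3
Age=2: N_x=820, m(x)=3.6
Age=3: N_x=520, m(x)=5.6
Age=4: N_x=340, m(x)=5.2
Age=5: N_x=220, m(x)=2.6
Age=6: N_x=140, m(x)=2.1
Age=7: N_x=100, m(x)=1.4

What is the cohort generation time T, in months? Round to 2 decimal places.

lx = nx/n0 = nx/2000: 1, 0.61, 0.41, 0.26, 0.17, 0.11, 0.07, 0.05
lx·mx: 0, 2.013, 1.476, 1.456, 0.884, 0.286, 0.147, 0.07 → R0 = 6.332
x·lx·mx: 0, 2.013, 2.952, 4.368, 3.536, 1.43, 0.882, 0.49 → Σ = 15.671
T = 15.671 / 6.332 = 2.474889… → 2.47

2.47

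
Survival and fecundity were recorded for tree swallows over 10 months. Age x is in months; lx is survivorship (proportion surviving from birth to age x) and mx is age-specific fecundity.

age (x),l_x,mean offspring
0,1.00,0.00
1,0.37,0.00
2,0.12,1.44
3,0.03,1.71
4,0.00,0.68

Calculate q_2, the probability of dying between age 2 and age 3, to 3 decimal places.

0.750

q_2 = (l_2 − l_3) / l_2 = (0.12 − 0.03) / 0.12
     = 0.09 / 0.12 = 0.75 → 0.750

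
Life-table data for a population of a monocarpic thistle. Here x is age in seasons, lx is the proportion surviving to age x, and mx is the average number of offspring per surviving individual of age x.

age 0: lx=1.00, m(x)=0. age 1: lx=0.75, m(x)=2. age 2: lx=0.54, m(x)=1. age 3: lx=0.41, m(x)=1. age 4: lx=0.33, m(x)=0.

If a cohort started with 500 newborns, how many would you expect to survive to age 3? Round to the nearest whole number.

205

Expected survivors = N0 · l_3 = 500 × 0.41 = 205 → 205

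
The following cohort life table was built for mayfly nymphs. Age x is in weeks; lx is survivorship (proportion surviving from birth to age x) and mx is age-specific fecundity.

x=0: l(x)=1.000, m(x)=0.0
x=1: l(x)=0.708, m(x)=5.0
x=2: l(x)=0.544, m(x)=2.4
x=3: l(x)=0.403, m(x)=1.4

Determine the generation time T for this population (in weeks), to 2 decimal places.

lx·mx: 0, 3.54, 1.3056, 0.5642 → R0 = 5.4098
x·lx·mx: 0, 3.54, 2.6112, 1.6926 → Σ = 7.8438
T = 7.8438 / 5.4098 = 1.449924… → 1.45

1.45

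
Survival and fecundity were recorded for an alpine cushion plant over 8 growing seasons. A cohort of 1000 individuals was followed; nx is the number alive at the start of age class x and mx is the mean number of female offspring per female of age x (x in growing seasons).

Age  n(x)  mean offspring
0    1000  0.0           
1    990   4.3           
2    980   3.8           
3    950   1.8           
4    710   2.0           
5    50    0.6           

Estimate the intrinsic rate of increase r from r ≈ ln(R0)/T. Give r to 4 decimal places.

1.1849

lx = nx/n0 = nx/1000: 1, 0.99, 0.98, 0.95, 0.71, 0.05
R0 = Σ lx·mx = 0 + 4.257 + 3.724 + 1.71 + 1.42 + 0.03 = 11.141
Σ x·lx·mx = 22.665; T = 22.665/11.141 = 2.03438…
r ≈ ln(R0)/T = ln(11.141)/2.03438… = 1.184948… → 1.1849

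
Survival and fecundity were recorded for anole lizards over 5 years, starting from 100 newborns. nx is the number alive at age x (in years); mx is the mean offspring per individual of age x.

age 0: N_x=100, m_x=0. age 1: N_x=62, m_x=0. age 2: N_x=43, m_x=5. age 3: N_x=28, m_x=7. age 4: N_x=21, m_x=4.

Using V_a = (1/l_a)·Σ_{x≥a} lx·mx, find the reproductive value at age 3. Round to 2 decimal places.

lx = nx/n0 = nx/100: 1, 0.62, 0.43, 0.28, 0.21
lx·mx for x ≥ 3: 1.96, 0.84 → sum = 2.8
V_3 = 2.8 / l_3 = 2.8 / 0.28 = 10 → 10.00

10.00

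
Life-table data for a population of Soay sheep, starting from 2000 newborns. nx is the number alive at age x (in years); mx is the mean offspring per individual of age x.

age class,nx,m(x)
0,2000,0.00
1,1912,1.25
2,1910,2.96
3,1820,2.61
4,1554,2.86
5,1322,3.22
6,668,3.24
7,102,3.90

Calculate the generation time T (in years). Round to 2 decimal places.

3.44

lx = nx/n0 = nx/2000: 1, 0.956, 0.955, 0.91, 0.777, 0.661, 0.334, 0.051
lx·mx: 0, 1.195, 2.8268, 2.3751, 2.22222, 2.12842, 1.08216, 0.1989 → R0 = 12.0286
x·lx·mx: 0, 1.195, 5.6536, 7.1253, 8.88888, 10.6421, 6.49296, 1.3923 → Σ = 41.39014
T = 41.39014 / 12.0286 = 3.440977… → 3.44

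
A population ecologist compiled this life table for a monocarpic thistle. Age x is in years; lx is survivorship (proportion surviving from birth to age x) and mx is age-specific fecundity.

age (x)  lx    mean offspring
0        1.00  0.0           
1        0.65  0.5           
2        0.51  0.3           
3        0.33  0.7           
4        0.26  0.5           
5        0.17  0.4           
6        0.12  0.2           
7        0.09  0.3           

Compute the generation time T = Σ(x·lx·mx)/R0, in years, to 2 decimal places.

2.63

lx·mx: 0, 0.325, 0.153, 0.231, 0.13, 0.068, 0.024, 0.027 → R0 = 0.958
x·lx·mx: 0, 0.325, 0.306, 0.693, 0.52, 0.34, 0.144, 0.189 → Σ = 2.517
T = 2.517 / 0.958 = 2.627349… → 2.63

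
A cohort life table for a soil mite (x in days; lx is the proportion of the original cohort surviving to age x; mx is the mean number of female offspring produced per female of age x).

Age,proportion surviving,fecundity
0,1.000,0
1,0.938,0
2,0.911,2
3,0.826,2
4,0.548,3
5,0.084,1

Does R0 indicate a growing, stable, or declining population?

growing

R0 = Σ lx·mx = 0 + 0 + 1.822 + 1.652 + 1.644 + 0.084 = 5.202
R0 > 1, so the population is growing.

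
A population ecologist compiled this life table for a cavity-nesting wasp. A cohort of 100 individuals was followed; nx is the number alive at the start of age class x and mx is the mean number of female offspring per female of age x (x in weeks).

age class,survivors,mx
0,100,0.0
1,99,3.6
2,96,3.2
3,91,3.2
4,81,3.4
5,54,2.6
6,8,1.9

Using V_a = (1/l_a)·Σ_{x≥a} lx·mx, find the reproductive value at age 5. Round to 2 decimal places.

lx = nx/n0 = nx/100: 1, 0.99, 0.96, 0.91, 0.81, 0.54, 0.08
lx·mx for x ≥ 5: 1.404, 0.152 → sum = 1.556
V_5 = 1.556 / l_5 = 1.556 / 0.54 = 2.881481… → 2.88

2.88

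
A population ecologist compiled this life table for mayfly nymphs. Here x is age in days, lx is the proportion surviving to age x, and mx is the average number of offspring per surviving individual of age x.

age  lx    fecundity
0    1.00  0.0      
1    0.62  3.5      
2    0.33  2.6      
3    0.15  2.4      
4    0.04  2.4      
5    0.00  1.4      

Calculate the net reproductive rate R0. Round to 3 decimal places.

3.484

lx·mx by age: 0, 2.17, 0.858, 0.36, 0.096, 0
R0 = Σ lx·mx = 3.484 → 3.484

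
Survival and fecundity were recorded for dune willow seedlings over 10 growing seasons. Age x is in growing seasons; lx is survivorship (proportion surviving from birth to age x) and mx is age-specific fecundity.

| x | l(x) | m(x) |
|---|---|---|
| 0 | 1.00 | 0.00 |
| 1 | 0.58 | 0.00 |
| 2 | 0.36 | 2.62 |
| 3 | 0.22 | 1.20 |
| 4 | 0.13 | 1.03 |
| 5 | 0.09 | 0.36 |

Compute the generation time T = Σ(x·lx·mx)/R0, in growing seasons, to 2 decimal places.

2.46

lx·mx: 0, 0, 0.9432, 0.264, 0.1339, 0.0324 → R0 = 1.3735
x·lx·mx: 0, 0, 1.8864, 0.792, 0.5356, 0.162 → Σ = 3.376
T = 3.376 / 1.3735 = 2.457954… → 2.46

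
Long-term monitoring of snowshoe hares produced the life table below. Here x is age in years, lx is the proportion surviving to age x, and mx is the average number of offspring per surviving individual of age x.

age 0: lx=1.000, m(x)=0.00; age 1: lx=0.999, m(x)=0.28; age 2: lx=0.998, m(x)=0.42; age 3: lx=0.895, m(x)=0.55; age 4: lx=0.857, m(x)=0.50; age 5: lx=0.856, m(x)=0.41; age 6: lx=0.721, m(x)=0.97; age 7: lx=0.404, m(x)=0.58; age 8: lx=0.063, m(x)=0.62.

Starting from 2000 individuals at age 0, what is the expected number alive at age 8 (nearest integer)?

Expected survivors = N0 · l_8 = 2000 × 0.063 = 126 → 126

126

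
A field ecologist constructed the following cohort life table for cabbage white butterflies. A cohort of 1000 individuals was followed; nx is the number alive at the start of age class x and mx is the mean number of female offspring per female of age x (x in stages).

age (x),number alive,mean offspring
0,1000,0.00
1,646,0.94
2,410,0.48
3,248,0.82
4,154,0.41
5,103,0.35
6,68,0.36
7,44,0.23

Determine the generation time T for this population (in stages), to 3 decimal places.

1.982

lx = nx/n0 = nx/1000: 1, 0.646, 0.41, 0.248, 0.154, 0.103, 0.068, 0.044
lx·mx: 0, 0.60724, 0.1968, 0.20336, 0.06314, 0.03605, 0.02448, 0.01012 → R0 = 1.14119
x·lx·mx: 0, 0.60724, 0.3936, 0.61008, 0.25256, 0.18025, 0.14688, 0.07084 → Σ = 2.26145
T = 2.26145 / 1.14119 = 1.981659… → 1.982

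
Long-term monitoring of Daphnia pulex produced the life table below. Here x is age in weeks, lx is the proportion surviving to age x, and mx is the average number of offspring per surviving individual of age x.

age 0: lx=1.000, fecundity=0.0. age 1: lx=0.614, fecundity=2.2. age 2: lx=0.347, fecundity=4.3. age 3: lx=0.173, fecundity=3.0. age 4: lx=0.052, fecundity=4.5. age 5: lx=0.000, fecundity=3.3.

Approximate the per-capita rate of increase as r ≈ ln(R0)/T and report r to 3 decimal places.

0.674

R0 = Σ lx·mx = 0 + 1.3508 + 1.4921 + 0.519 + 0.234 + 0 = 3.5959
Σ x·lx·mx = 6.828; T = 6.828/3.5959 = 1.89883…
r ≈ ln(R0)/T = ln(3.5959)/1.89883… = 0.67399… → 0.674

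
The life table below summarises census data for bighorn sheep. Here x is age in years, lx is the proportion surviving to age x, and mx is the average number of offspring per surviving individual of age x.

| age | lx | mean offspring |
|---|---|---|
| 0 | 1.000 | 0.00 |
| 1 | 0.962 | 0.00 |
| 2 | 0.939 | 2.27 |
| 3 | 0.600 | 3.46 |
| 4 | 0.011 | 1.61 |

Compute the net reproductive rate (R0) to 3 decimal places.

lx·mx by age: 0, 0, 2.13153, 2.076, 0.01771
R0 = Σ lx·mx = 4.22524 → 4.225

4.225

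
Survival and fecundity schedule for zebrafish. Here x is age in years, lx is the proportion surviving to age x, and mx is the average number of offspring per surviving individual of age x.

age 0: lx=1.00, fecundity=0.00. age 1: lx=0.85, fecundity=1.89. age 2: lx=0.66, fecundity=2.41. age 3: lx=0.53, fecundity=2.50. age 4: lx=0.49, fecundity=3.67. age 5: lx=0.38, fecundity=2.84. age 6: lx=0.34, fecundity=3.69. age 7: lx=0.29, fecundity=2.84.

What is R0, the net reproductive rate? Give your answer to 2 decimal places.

9.48

lx·mx by age: 0, 1.6065, 1.5906, 1.325, 1.7983, 1.0792, 1.2546, 0.8236
R0 = Σ lx·mx = 9.4778 → 9.48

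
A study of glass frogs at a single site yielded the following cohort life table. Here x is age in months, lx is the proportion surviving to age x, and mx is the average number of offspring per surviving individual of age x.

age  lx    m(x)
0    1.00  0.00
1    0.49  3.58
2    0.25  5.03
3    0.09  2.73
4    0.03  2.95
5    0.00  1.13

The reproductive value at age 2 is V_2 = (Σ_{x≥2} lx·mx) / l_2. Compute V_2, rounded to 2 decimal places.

6.37

lx·mx for x ≥ 2: 1.2575, 0.2457, 0.0885, 0 → sum = 1.5917
V_2 = 1.5917 / l_2 = 1.5917 / 0.25 = 6.3668 → 6.37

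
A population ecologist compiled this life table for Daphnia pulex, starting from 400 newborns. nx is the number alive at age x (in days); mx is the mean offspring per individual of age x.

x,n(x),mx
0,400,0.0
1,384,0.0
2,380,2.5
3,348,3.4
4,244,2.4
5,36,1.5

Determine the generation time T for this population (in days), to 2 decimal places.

lx = nx/n0 = nx/400: 1, 0.96, 0.95, 0.87, 0.61, 0.09
lx·mx: 0, 0, 2.375, 2.958, 1.464, 0.135 → R0 = 6.932
x·lx·mx: 0, 0, 4.75, 8.874, 5.856, 0.675 → Σ = 20.155
T = 20.155 / 6.932 = 2.90753… → 2.91

2.91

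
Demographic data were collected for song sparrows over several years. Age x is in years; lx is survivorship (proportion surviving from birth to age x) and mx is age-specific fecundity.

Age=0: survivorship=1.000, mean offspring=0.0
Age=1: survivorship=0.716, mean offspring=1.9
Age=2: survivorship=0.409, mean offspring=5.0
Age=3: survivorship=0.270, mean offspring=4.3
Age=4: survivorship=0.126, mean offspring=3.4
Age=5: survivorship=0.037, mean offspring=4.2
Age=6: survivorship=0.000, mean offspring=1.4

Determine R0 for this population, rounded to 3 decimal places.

lx·mx by age: 0, 1.3604, 2.045, 1.161, 0.4284, 0.1554, 0
R0 = Σ lx·mx = 5.1502 → 5.150

5.150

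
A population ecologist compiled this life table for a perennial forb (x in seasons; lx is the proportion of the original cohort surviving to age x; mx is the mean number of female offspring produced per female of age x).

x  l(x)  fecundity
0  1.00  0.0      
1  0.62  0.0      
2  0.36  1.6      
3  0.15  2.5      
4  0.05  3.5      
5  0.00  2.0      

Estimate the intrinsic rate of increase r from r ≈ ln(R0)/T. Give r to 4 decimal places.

0.0449

R0 = Σ lx·mx = 0 + 0 + 0.576 + 0.375 + 0.175 + 0 = 1.126
Σ x·lx·mx = 2.977; T = 2.977/1.126 = 2.64387…
r ≈ ln(R0)/T = ln(1.126)/2.64387… = 0.044886… → 0.0449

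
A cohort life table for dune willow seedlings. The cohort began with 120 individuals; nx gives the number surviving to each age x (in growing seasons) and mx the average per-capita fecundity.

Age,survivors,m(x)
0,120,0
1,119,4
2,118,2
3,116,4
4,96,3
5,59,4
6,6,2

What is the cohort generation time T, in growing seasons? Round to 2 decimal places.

lx = nx/n0 = nx/120: 1, 0.99167…, 0.98333…, 0.96667…, 0.8, 0.49167…, 0.05
lx·mx: 0, 3.966667…, 1.966667…, 3.866667…, 2.4, 1.966667…, 0.1 → R0 = 14.266667…
x·lx·mx: 0, 3.966667…, 3.933333…, 11.6…, 9.6, 9.833333…, 0.6 → Σ = 39.533333…
T = 39.533333… / 14.266667… = 2.771028… → 2.77

2.77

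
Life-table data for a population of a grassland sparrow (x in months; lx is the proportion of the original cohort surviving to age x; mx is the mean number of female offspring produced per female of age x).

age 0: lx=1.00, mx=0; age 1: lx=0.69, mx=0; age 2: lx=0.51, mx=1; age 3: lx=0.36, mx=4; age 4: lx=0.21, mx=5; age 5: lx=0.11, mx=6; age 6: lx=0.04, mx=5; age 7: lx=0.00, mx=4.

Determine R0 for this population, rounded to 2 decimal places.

3.86

lx·mx by age: 0, 0, 0.51, 1.44, 1.05, 0.66, 0.2, 0
R0 = Σ lx·mx = 3.86 → 3.86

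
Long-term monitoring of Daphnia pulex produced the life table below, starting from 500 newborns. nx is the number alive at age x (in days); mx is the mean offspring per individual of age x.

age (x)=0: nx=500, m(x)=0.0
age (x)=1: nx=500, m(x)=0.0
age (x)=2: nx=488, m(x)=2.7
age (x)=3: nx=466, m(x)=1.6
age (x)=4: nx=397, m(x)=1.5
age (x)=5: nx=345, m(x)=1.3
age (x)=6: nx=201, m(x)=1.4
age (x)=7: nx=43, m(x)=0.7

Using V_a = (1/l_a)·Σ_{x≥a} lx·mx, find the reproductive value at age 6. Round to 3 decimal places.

1.550

lx = nx/n0 = nx/500: 1, 1, 0.976, 0.932, 0.794, 0.69, 0.402, 0.086
lx·mx for x ≥ 6: 0.5628, 0.0602 → sum = 0.623
V_6 = 0.623 / l_6 = 0.623 / 0.402 = 1.549751… → 1.550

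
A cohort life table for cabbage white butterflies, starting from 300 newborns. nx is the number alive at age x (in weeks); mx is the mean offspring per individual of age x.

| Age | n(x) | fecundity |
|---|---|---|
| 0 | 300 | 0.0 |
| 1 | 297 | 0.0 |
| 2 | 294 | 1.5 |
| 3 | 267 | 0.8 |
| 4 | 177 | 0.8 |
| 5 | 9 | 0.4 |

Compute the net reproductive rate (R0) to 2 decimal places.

lx = nx/n0 = nx/300: 1, 0.99, 0.98, 0.89, 0.59, 0.03
lx·mx by age: 0, 0, 1.47, 0.712, 0.472, 0.012
R0 = Σ lx·mx = 2.666 → 2.67

2.67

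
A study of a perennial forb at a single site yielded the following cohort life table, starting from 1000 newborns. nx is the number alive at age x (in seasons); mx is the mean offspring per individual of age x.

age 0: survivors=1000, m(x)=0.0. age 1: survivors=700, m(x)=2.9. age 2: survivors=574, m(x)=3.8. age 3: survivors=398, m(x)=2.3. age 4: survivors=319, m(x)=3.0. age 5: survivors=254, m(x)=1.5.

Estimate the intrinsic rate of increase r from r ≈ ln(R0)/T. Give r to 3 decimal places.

0.811

lx = nx/n0 = nx/1000: 1, 0.7, 0.574, 0.398, 0.319, 0.254
R0 = Σ lx·mx = 0 + 2.03 + 2.1812 + 0.9154 + 0.957 + 0.381 = 6.4646
Σ x·lx·mx = 14.8716; T = 14.8716/6.4646 = 2.30047…
r ≈ ln(R0)/T = ln(6.4646)/2.30047… = 0.81129… → 0.811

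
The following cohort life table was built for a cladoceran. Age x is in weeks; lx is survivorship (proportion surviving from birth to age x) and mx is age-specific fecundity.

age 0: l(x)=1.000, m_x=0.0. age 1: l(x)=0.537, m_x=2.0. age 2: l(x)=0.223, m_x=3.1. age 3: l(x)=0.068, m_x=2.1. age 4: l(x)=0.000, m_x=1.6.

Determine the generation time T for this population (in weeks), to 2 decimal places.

1.51

lx·mx: 0, 1.074, 0.6913, 0.1428, 0 → R0 = 1.9081
x·lx·mx: 0, 1.074, 1.3826, 0.4284, 0 → Σ = 2.885
T = 2.885 / 1.9081 = 1.511975… → 1.51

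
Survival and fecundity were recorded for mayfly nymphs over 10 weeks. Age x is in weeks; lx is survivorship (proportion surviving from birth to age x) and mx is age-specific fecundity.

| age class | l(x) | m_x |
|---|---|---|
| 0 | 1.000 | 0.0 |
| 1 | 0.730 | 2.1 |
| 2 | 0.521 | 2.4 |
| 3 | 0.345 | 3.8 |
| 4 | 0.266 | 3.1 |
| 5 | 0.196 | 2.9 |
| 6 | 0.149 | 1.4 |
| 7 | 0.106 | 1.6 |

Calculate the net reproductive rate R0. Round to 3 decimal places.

5.866

lx·mx by age: 0, 1.533, 1.2504, 1.311, 0.8246, 0.5684, 0.2086, 0.1696
R0 = Σ lx·mx = 5.8656 → 5.866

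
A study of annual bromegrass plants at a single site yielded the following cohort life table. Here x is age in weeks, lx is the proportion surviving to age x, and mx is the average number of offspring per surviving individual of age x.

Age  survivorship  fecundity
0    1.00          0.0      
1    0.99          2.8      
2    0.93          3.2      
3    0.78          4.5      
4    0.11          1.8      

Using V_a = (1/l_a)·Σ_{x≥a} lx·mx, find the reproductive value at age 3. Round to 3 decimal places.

4.754

lx·mx for x ≥ 3: 3.51, 0.198 → sum = 3.708
V_3 = 3.708 / l_3 = 3.708 / 0.78 = 4.753846… → 4.754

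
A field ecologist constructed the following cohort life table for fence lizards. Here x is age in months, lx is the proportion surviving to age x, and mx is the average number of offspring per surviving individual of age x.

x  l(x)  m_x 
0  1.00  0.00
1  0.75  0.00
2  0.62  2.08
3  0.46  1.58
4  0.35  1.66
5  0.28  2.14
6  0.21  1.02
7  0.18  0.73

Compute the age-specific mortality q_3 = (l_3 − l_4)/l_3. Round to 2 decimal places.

0.24

q_3 = (l_3 − l_4) / l_3 = (0.46 − 0.35) / 0.46
     = 0.11 / 0.46 = 0.23913… → 0.24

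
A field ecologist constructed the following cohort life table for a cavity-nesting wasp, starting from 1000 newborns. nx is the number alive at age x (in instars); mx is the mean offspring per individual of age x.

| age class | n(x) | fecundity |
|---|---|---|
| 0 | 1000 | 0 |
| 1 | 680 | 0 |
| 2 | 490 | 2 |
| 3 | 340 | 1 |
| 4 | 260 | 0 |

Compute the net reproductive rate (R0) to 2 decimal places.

1.32

lx = nx/n0 = nx/1000: 1, 0.68, 0.49, 0.34, 0.26
lx·mx by age: 0, 0, 0.98, 0.34, 0
R0 = Σ lx·mx = 1.32 → 1.32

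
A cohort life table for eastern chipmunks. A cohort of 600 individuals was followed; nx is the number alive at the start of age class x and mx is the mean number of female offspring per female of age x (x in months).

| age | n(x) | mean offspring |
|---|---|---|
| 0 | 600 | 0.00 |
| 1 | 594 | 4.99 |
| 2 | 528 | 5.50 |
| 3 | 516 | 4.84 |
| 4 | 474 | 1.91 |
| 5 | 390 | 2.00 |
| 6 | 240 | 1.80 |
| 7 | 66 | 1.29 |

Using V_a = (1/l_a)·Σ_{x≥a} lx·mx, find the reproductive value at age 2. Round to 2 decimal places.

lx = nx/n0 = nx/600: 1, 0.99, 0.88, 0.86, 0.79, 0.65, 0.4, 0.11
lx·mx for x ≥ 2: 4.84, 4.1624, 1.5089, 1.3, 0.72, 0.1419 → sum = 12.6732
V_2 = 12.6732 / l_2 = 12.6732 / 0.88 = 14.401364… → 14.40

14.40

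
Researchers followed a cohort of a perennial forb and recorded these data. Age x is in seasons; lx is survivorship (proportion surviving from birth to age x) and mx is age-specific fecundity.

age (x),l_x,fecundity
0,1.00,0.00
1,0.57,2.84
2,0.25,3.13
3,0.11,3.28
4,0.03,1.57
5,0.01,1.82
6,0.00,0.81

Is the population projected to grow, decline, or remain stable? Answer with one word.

R0 = Σ lx·mx = 0 + 1.6188 + 0.7825 + 0.3608 + 0.0471 + 0.0182 + 0 = 2.8274
R0 > 1, so the population is growing.

growing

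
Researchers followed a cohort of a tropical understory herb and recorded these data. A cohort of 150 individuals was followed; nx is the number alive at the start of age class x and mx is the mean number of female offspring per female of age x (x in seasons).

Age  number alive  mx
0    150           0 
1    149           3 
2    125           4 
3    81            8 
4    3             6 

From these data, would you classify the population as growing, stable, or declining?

growing

lx = nx/n0 = nx/150: 1, 0.99333…, 0.83333…, 0.54, 0.02
R0 = Σ lx·mx = 0 + 2.98… + 3.333333… + 4.32 + 0.12 = 10.753333…
R0 > 1, so the population is growing.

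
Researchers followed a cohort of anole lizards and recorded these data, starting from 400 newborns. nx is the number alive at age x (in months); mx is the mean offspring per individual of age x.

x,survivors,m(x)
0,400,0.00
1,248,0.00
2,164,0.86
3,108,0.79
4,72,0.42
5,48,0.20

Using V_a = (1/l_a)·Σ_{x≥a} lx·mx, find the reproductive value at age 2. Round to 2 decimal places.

lx = nx/n0 = nx/400: 1, 0.62, 0.41, 0.27, 0.18, 0.12
lx·mx for x ≥ 2: 0.3526, 0.2133, 0.0756, 0.024 → sum = 0.6655
V_2 = 0.6655 / l_2 = 0.6655 / 0.41 = 1.623171… → 1.62

1.62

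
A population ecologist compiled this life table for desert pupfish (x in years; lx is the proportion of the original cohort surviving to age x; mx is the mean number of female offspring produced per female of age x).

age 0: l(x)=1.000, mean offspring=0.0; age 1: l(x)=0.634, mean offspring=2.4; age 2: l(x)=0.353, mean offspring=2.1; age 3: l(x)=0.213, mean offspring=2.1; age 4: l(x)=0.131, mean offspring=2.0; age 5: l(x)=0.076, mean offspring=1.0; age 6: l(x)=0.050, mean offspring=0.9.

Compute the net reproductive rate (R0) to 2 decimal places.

3.09

lx·mx by age: 0, 1.5216, 0.7413, 0.4473, 0.262, 0.076, 0.045
R0 = Σ lx·mx = 3.0932 → 3.09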